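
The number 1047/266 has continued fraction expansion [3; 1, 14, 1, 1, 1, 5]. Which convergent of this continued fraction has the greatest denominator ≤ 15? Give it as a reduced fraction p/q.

59/15

a_0 = 3: 3/1  (≤ bound)
a_1 = 1: 4/1  (≤ bound)
a_2 = 14: 59/15  (≤ bound)
a_3 = 1: 63/16  (> 15, stop)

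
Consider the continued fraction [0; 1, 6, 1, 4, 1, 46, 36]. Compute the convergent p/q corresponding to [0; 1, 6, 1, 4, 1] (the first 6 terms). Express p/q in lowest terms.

Start with 1.
4 + 1/(1/1) = 4 + 1/1 = 5/1
1 + 1/(5/1) = 1 + 1/5 = 6/5
6 + 1/(6/5) = 6 + 5/6 = 41/6
1 + 1/(41/6) = 1 + 6/41 = 47/41
0 + 1/(47/41) = 0 + 41/47 = 41/47

41/47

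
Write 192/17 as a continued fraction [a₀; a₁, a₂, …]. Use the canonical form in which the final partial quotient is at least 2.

Run the Euclidean algorithm, recording each quotient:
⌊192/17⌋ = 11, remainder 5
⌊17/5⌋ = 3, remainder 2
⌊5/2⌋ = 2, remainder 1
⌊2/1⌋ = 2, remainder 0

[11; 3, 2, 2]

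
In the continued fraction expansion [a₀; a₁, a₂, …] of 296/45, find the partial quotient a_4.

296 = 6·45 + 26, so a_0 = 6
45 = 1·26 + 19, so a_1 = 1
26 = 1·19 + 7, so a_2 = 1
19 = 2·7 + 5, so a_3 = 2
7 = 1·5 + 2, so a_4 = 1

1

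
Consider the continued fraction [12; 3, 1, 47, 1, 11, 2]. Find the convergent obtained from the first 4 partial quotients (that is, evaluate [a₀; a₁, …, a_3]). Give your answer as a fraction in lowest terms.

2340/191

Start with 47.
1 + 1/(47/1) = 1 + 1/47 = 48/47
3 + 1/(48/47) = 3 + 47/48 = 191/48
12 + 1/(191/48) = 12 + 48/191 = 2340/191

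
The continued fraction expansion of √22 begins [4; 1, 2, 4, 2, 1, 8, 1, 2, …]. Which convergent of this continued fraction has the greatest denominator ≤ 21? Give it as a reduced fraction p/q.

61/13

a_0 = 4: 4/1  (≤ bound)
a_1 = 1: 5/1  (≤ bound)
a_2 = 2: 14/3  (≤ bound)
a_3 = 4: 61/13  (≤ bound)
a_4 = 2: 136/29  (> 21, stop)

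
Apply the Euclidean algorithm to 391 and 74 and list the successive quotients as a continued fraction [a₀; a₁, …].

[5; 3, 1, 1, 10]

Repeatedly divide and take the remainder:
391 = 5·74 + 21, so a_0 = 5
74 = 3·21 + 11, so a_1 = 3
21 = 1·11 + 10, so a_2 = 1
11 = 1·10 + 1, so a_3 = 1
10 = 10·1 + 0, so a_4 = 10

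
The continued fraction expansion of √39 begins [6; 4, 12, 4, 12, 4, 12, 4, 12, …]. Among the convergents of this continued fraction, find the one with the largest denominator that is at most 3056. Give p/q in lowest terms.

List convergents until the denominator exceeds the bound:
a_0 = 6: 6/1  (≤ bound)
a_1 = 4: 25/4  (≤ bound)
a_2 = 12: 306/49  (≤ bound)
a_3 = 4: 1249/200  (≤ bound)
a_4 = 12: 15294/2449  (≤ bound)
a_5 = 4: 62425/9996  (> 3056, stop)

15294/2449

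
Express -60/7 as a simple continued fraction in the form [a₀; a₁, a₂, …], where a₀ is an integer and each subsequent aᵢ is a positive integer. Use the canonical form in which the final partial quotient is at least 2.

Apply division with remainder until the remainder is 0:
⌊-60/7⌋ = -9, remainder 3
⌊7/3⌋ = 2, remainder 1
⌊3/1⌋ = 3, remainder 0

[-9; 2, 3]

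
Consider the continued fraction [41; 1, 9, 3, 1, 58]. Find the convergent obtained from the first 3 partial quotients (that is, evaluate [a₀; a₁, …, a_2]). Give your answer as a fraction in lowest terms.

419/10

Start with 9.
1 + 1/(9/1) = 1 + 1/9 = 10/9
41 + 1/(10/9) = 41 + 9/10 = 419/10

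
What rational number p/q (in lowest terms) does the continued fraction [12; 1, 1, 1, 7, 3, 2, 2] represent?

Compute successive convergents:
a_0 = 12: 12/1
a_1 = 1: 13/1
a_2 = 1: 25/2
a_3 = 1: 38/3
a_4 = 7: 291/23
a_5 = 3: 911/72
a_6 = 2: 2113/167
a_7 = 2: 5137/406

5137/406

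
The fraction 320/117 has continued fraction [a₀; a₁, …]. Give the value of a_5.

2

⌊320/117⌋ = 2, remainder 86
⌊117/86⌋ = 1, remainder 31
⌊86/31⌋ = 2, remainder 24
⌊31/24⌋ = 1, remainder 7
⌊24/7⌋ = 3, remainder 3
⌊7/3⌋ = 2, remainder 1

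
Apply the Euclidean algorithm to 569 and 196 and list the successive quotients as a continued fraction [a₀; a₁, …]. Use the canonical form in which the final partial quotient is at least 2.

[2; 1, 9, 3, 6]

569 ÷ 196 → quotient 2, remainder 177
196 ÷ 177 → quotient 1, remainder 19
177 ÷ 19 → quotient 9, remainder 6
19 ÷ 6 → quotient 3, remainder 1
6 ÷ 1 → quotient 6, remainder 0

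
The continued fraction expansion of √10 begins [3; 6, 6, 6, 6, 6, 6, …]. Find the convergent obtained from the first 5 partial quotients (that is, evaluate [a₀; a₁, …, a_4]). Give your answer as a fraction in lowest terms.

4443/1405

Compute successive convergents:
a_0 = 3: 3/1
a_1 = 6: 19/6
a_2 = 6: 117/37
a_3 = 6: 721/228
a_4 = 6: 4443/1405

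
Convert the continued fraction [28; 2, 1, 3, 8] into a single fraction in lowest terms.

Compute successive convergents:
a_0 = 28: 28/1
a_1 = 2: 57/2
a_2 = 1: 85/3
a_3 = 3: 312/11
a_4 = 8: 2581/91

2581/91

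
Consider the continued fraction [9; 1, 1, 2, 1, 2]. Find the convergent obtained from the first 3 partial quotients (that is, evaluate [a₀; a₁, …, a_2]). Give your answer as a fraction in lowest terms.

a_0 = 9: 9/1
a_1 = 1: 10/1
a_2 = 1: 19/2

19/2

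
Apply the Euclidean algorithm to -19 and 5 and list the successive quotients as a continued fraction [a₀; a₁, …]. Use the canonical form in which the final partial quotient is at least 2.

⌊-19/5⌋ = -4, remainder 1
⌊5/1⌋ = 5, remainder 0

[-4; 5]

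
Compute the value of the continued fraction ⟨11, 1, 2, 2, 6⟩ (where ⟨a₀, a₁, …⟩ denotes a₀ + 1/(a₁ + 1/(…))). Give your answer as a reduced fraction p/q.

Build up convergents one term at a time:
a_0 = 11: 11/1
a_1 = 1: 12/1
a_2 = 2: 35/3
a_3 = 2: 82/7
a_4 = 6: 527/45

527/45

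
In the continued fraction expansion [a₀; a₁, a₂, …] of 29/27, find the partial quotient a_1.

13

⌊29/27⌋ = 1, remainder 2
⌊27/2⌋ = 13, remainder 1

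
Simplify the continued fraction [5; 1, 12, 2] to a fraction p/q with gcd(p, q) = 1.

Collapse the nested fraction from the inside out:
Start with 2.
12 + 1/(2/1) = 12 + 1/2 = 25/2
1 + 1/(25/2) = 1 + 2/25 = 27/25
5 + 1/(27/25) = 5 + 25/27 = 160/27

160/27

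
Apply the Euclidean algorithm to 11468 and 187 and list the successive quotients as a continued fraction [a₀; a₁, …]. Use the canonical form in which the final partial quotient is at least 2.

Repeatedly divide and take the remainder:
11468 = 61·187 + 61, so a_0 = 61
187 = 3·61 + 4, so a_1 = 3
61 = 15·4 + 1, so a_2 = 15
4 = 4·1 + 0, so a_3 = 4

[61; 3, 15, 4]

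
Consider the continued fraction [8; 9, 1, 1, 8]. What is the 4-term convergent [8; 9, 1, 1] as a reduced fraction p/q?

Start with 1.
1 + 1/(1/1) = 1 + 1/1 = 2/1
9 + 1/(2/1) = 9 + 1/2 = 19/2
8 + 1/(19/2) = 8 + 2/19 = 154/19

154/19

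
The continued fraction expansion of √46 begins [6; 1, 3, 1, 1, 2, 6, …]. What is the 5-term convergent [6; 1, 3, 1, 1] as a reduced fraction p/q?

61/9

a_0 = 6: 6/1
a_1 = 1: 7/1
a_2 = 3: 27/4
a_3 = 1: 34/5
a_4 = 1: 61/9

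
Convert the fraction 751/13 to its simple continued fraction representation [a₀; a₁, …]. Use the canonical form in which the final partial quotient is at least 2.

[57; 1, 3, 3]

Repeatedly divide and take the remainder:
751 ÷ 13 → quotient 57, remainder 10
13 ÷ 10 → quotient 1, remainder 3
10 ÷ 3 → quotient 3, remainder 1
3 ÷ 1 → quotient 3, remainder 0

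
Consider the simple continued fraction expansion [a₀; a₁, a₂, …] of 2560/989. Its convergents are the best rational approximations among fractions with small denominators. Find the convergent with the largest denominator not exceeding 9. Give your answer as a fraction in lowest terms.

13/5

a_0 = 2: 2/1  (≤ bound)
a_1 = 1: 3/1  (≤ bound)
a_2 = 1: 5/2  (≤ bound)
a_3 = 2: 13/5  (≤ bound)
a_4 = 3: 44/17  (> 9, stop)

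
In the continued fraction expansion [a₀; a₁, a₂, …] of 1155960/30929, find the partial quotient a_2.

1

Apply division with remainder until the remainder is 0:
1155960 = 37·30929 + 11587, so a_0 = 37
30929 = 2·11587 + 7755, so a_1 = 2
11587 = 1·7755 + 3832, so a_2 = 1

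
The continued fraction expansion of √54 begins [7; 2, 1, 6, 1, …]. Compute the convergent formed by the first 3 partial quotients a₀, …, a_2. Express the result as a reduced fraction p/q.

a_0 = 7: 7/1
a_1 = 2: 15/2
a_2 = 1: 22/3

22/3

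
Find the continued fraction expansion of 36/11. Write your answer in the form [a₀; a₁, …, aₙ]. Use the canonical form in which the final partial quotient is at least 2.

[3; 3, 1, 2]

Apply division with remainder until the remainder is 0:
36 = 3·11 + 3, so a_0 = 3
11 = 3·3 + 2, so a_1 = 3
3 = 1·2 + 1, so a_2 = 1
2 = 2·1 + 0, so a_3 = 2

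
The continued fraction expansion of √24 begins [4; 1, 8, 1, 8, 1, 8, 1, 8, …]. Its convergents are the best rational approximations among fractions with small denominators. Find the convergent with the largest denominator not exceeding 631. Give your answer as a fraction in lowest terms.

a_0 = 4: 4/1  (≤ bound)
a_1 = 1: 5/1  (≤ bound)
a_2 = 8: 44/9  (≤ bound)
a_3 = 1: 49/10  (≤ bound)
a_4 = 8: 436/89  (≤ bound)
a_5 = 1: 485/99  (≤ bound)
a_6 = 8: 4316/881  (> 631, stop)

485/99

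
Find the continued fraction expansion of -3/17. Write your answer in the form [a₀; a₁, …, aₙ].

[-1; 1, 4, 1, 2]

-3 = -1·17 + 14, so a_0 = -1
17 = 1·14 + 3, so a_1 = 1
14 = 4·3 + 2, so a_2 = 4
3 = 1·2 + 1, so a_3 = 1
2 = 2·1 + 0, so a_4 = 2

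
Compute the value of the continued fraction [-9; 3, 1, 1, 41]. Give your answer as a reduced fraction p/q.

-2536/291

a_0 = -9: -9/1
a_1 = 3: -26/3
a_2 = 1: -35/4
a_3 = 1: -61/7
a_4 = 41: -2536/291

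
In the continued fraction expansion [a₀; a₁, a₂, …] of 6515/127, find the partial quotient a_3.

1

Repeatedly divide and take the remainder:
⌊6515/127⌋ = 51, remainder 38
⌊127/38⌋ = 3, remainder 13
⌊38/13⌋ = 2, remainder 12
⌊13/12⌋ = 1, remainder 1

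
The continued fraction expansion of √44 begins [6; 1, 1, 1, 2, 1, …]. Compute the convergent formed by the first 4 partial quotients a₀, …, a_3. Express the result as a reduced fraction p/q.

Starting at the tail and folding back:
Start with 1.
1 + 1/(1/1) = 1 + 1/1 = 2/1
1 + 1/(2/1) = 1 + 1/2 = 3/2
6 + 1/(3/2) = 6 + 2/3 = 20/3

20/3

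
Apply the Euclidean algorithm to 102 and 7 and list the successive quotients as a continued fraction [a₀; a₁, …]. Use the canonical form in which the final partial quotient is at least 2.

Run the Euclidean algorithm, recording each quotient:
102 ÷ 7 → quotient 14, remainder 4
7 ÷ 4 → quotient 1, remainder 3
4 ÷ 3 → quotient 1, remainder 1
3 ÷ 1 → quotient 3, remainder 0

[14; 1, 1, 3]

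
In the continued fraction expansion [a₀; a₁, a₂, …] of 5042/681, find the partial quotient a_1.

2

5042 = 7·681 + 275, so a_0 = 7
681 = 2·275 + 131, so a_1 = 2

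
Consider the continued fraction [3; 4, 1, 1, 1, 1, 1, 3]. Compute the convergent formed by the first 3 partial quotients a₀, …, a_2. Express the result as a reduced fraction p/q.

16/5

Start with 1.
4 + 1/(1/1) = 4 + 1/1 = 5/1
3 + 1/(5/1) = 3 + 1/5 = 16/5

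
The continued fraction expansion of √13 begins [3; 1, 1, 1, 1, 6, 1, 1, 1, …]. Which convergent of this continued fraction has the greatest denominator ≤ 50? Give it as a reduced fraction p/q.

a_0 = 3: 3/1  (≤ bound)
a_1 = 1: 4/1  (≤ bound)
a_2 = 1: 7/2  (≤ bound)
a_3 = 1: 11/3  (≤ bound)
a_4 = 1: 18/5  (≤ bound)
a_5 = 6: 119/33  (≤ bound)
a_6 = 1: 137/38  (≤ bound)
a_7 = 1: 256/71  (> 50, stop)

137/38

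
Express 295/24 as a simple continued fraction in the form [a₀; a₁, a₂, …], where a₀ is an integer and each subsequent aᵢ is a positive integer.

295 = 12·24 + 7, so a_0 = 12
24 = 3·7 + 3, so a_1 = 3
7 = 2·3 + 1, so a_2 = 2
3 = 3·1 + 0, so a_3 = 3

[12; 3, 2, 3]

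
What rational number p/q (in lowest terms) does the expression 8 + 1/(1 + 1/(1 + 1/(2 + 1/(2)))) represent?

Compute successive convergents:
a_0 = 8: 8/1
a_1 = 1: 9/1
a_2 = 1: 17/2
a_3 = 2: 43/5
a_4 = 2: 103/12

103/12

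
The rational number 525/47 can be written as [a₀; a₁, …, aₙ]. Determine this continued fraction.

[11; 5, 1, 7]

Apply division with remainder until the remainder is 0:
525 ÷ 47 → quotient 11, remainder 8
47 ÷ 8 → quotient 5, remainder 7
8 ÷ 7 → quotient 1, remainder 1
7 ÷ 1 → quotient 7, remainder 0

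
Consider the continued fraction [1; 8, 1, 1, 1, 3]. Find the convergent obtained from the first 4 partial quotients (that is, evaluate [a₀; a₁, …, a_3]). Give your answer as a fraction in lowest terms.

Work from the innermost term outward:
Start with 1.
1 + 1/(1/1) = 1 + 1/1 = 2/1
8 + 1/(2/1) = 8 + 1/2 = 17/2
1 + 1/(17/2) = 1 + 2/17 = 19/17

19/17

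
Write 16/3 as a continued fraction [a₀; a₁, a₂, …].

16 = 5·3 + 1, so a_0 = 5
3 = 3·1 + 0, so a_1 = 3

[5; 3]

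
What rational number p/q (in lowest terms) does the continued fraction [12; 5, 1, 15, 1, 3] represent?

Start with 3.
1 + 1/(3/1) = 1 + 1/3 = 4/3
15 + 1/(4/3) = 15 + 3/4 = 63/4
1 + 1/(63/4) = 1 + 4/63 = 67/63
5 + 1/(67/63) = 5 + 63/67 = 398/67
12 + 1/(398/67) = 12 + 67/398 = 4843/398

4843/398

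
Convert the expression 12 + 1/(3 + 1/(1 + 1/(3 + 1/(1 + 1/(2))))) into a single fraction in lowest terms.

650/53

Use the convergent recurrence hₖ = aₖ·hₖ₋₁ + hₖ₋₂ (and likewise for the denominators kₖ):
a_0 = 12: 12/1
a_1 = 3: 37/3
a_2 = 1: 49/4
a_3 = 3: 184/15
a_4 = 1: 233/19
a_5 = 2: 650/53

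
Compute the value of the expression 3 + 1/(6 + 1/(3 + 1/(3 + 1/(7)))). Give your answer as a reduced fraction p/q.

a_0 = 3: 3/1
a_1 = 6: 19/6
a_2 = 3: 60/19
a_3 = 3: 199/63
a_4 = 7: 1453/460

1453/460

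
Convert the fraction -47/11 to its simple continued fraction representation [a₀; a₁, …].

[-5; 1, 2, 1, 2]

⌊-47/11⌋ = -5, remainder 8
⌊11/8⌋ = 1, remainder 3
⌊8/3⌋ = 2, remainder 2
⌊3/2⌋ = 1, remainder 1
⌊2/1⌋ = 2, remainder 0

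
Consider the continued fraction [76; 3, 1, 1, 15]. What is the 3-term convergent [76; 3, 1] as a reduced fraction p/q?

Collapse the nested fraction from the inside out:
Start with 1.
3 + 1/(1/1) = 3 + 1/1 = 4/1
76 + 1/(4/1) = 76 + 1/4 = 305/4

305/4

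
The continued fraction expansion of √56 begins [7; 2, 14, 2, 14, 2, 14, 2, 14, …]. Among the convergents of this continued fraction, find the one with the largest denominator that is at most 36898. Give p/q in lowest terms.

194873/26041

a_0 = 7: 7/1  (≤ bound)
a_1 = 2: 15/2  (≤ bound)
a_2 = 14: 217/29  (≤ bound)
a_3 = 2: 449/60  (≤ bound)
a_4 = 14: 6503/869  (≤ bound)
a_5 = 2: 13455/1798  (≤ bound)
a_6 = 14: 194873/26041  (≤ bound)
a_7 = 2: 403201/53880  (> 36898, stop)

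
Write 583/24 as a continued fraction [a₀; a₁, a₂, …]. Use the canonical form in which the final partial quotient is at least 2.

⌊583/24⌋ = 24, remainder 7
⌊24/7⌋ = 3, remainder 3
⌊7/3⌋ = 2, remainder 1
⌊3/1⌋ = 3, remainder 0

[24; 3, 2, 3]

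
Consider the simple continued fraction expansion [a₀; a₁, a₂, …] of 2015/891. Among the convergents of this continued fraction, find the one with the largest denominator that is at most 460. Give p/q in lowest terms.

a_0 = 2: 2/1  (≤ bound)
a_1 = 3: 7/3  (≤ bound)
a_2 = 1: 9/4  (≤ bound)
a_3 = 4: 43/19  (≤ bound)
a_4 = 1: 52/23  (≤ bound)
a_5 = 2: 147/65  (≤ bound)
a_6 = 6: 934/413  (≤ bound)
a_7 = 2: 2015/891  (> 460, stop)

934/413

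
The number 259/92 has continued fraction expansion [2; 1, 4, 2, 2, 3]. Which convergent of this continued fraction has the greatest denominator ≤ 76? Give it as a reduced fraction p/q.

76/27

a_0 = 2: 2/1  (≤ bound)
a_1 = 1: 3/1  (≤ bound)
a_2 = 4: 14/5  (≤ bound)
a_3 = 2: 31/11  (≤ bound)
a_4 = 2: 76/27  (≤ bound)
a_5 = 3: 259/92  (> 76, stop)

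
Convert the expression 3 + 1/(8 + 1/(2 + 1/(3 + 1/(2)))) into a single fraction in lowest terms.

421/135

a_0 = 3: 3/1
a_1 = 8: 25/8
a_2 = 2: 53/17
a_3 = 3: 184/59
a_4 = 2: 421/135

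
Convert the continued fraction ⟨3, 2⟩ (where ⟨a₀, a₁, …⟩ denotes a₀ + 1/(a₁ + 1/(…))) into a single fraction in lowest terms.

Compute successive convergents:
a_0 = 3: 3/1
a_1 = 2: 7/2

7/2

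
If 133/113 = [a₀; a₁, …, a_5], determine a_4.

1

133 ÷ 113 → quotient 1, remainder 20
113 ÷ 20 → quotient 5, remainder 13
20 ÷ 13 → quotient 1, remainder 7
13 ÷ 7 → quotient 1, remainder 6
7 ÷ 6 → quotient 1, remainder 1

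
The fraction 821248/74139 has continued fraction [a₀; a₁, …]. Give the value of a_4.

821248 = 11·74139 + 5719, so a_0 = 11
74139 = 12·5719 + 5511, so a_1 = 12
5719 = 1·5511 + 208, so a_2 = 1
5511 = 26·208 + 103, so a_3 = 26
208 = 2·103 + 2, so a_4 = 2

2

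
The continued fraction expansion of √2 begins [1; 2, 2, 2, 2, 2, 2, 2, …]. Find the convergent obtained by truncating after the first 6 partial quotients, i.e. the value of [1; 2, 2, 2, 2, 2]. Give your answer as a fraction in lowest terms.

99/70

Start with 2.
2 + 1/(2/1) = 2 + 1/2 = 5/2
2 + 1/(5/2) = 2 + 2/5 = 12/5
2 + 1/(12/5) = 2 + 5/12 = 29/12
2 + 1/(29/12) = 2 + 12/29 = 70/29
1 + 1/(70/29) = 1 + 29/70 = 99/70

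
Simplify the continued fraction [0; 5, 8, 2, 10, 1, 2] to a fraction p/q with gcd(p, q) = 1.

568/2907

a_0 = 0: 0/1
a_1 = 5: 1/5
a_2 = 8: 8/41
a_3 = 2: 17/87
a_4 = 10: 178/911
a_5 = 1: 195/998
a_6 = 2: 568/2907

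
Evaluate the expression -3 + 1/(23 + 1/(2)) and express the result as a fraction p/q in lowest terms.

a_0 = -3: -3/1
a_1 = 23: -68/23
a_2 = 2: -139/47

-139/47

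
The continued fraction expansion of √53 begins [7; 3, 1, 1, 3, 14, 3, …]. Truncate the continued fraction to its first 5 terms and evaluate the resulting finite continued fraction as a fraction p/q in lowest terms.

182/25

Build up convergents one term at a time:
a_0 = 7: 7/1
a_1 = 3: 22/3
a_2 = 1: 29/4
a_3 = 1: 51/7
a_4 = 3: 182/25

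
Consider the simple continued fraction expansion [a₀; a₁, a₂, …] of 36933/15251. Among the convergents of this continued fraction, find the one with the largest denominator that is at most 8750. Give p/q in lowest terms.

a_0 = 2: 2/1  (≤ bound)
a_1 = 2: 5/2  (≤ bound)
a_2 = 2: 12/5  (≤ bound)
a_3 = 1: 17/7  (≤ bound)
a_4 = 2: 46/19  (≤ bound)
a_5 = 4: 201/83  (≤ bound)
a_6 = 15: 3061/1264  (≤ bound)
a_7 = 12: 36933/15251  (> 8750, stop)

3061/1264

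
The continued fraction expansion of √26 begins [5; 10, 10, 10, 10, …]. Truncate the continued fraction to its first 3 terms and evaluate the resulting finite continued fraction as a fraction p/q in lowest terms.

515/101

Starting at the tail and folding back:
Start with 10.
10 + 1/(10/1) = 10 + 1/10 = 101/10
5 + 1/(101/10) = 5 + 10/101 = 515/101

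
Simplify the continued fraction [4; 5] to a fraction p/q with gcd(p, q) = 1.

21/5

Use the convergent recurrence hₖ = aₖ·hₖ₋₁ + hₖ₋₂ (and likewise for the denominators kₖ):
a_0 = 4: 4/1
a_1 = 5: 21/5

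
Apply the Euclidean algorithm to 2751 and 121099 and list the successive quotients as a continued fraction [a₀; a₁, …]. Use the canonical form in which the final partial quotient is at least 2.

[0; 44, 50, 55]

⌊2751/121099⌋ = 0, remainder 2751
⌊121099/2751⌋ = 44, remainder 55
⌊2751/55⌋ = 50, remainder 1
⌊55/1⌋ = 55, remainder 0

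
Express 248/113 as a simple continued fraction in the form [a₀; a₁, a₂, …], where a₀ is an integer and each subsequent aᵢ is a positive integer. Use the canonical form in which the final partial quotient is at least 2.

[2; 5, 7, 3]

Run the Euclidean algorithm, recording each quotient:
248 ÷ 113 → quotient 2, remainder 22
113 ÷ 22 → quotient 5, remainder 3
22 ÷ 3 → quotient 7, remainder 1
3 ÷ 1 → quotient 3, remainder 0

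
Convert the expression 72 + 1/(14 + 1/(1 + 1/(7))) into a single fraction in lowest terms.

8576/119

Starting at the tail and folding back:
Start with 7.
1 + 1/(7/1) = 1 + 1/7 = 8/7
14 + 1/(8/7) = 14 + 7/8 = 119/8
72 + 1/(119/8) = 72 + 8/119 = 8576/119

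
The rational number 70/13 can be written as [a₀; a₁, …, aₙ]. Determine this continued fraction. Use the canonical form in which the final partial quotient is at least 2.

[5; 2, 1, 1, 2]

⌊70/13⌋ = 5, remainder 5
⌊13/5⌋ = 2, remainder 3
⌊5/3⌋ = 1, remainder 2
⌊3/2⌋ = 1, remainder 1
⌊2/1⌋ = 2, remainder 0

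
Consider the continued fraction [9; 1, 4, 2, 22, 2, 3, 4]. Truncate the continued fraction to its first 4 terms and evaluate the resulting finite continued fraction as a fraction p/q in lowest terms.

108/11

Compute successive convergents:
a_0 = 9: 9/1
a_1 = 1: 10/1
a_2 = 4: 49/5
a_3 = 2: 108/11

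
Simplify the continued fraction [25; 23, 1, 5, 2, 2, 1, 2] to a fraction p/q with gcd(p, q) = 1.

72847/2909

Start with 2.
1 + 1/(2/1) = 1 + 1/2 = 3/2
2 + 1/(3/2) = 2 + 2/3 = 8/3
2 + 1/(8/3) = 2 + 3/8 = 19/8
5 + 1/(19/8) = 5 + 8/19 = 103/19
1 + 1/(103/19) = 1 + 19/103 = 122/103
23 + 1/(122/103) = 23 + 103/122 = 2909/122
25 + 1/(2909/122) = 25 + 122/2909 = 72847/2909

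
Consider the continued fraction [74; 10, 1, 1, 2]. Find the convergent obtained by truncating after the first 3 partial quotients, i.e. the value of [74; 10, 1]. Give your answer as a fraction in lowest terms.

Collapse the nested fraction from the inside out:
Start with 1.
10 + 1/(1/1) = 10 + 1/1 = 11/1
74 + 1/(11/1) = 74 + 1/11 = 815/11

815/11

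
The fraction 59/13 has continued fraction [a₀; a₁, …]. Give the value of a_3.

6

59 ÷ 13 → quotient 4, remainder 7
13 ÷ 7 → quotient 1, remainder 6
7 ÷ 6 → quotient 1, remainder 1
6 ÷ 1 → quotient 6, remainder 0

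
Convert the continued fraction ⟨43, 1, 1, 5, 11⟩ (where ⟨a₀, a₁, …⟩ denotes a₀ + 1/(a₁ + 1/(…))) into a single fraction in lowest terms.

5356/123

Start with 11.
5 + 1/(11/1) = 5 + 1/11 = 56/11
1 + 1/(56/11) = 1 + 11/56 = 67/56
1 + 1/(67/56) = 1 + 56/67 = 123/67
43 + 1/(123/67) = 43 + 67/123 = 5356/123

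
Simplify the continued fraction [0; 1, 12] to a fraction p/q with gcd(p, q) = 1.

Start with 12.
1 + 1/(12/1) = 1 + 1/12 = 13/12
0 + 1/(13/12) = 0 + 12/13 = 12/13

12/13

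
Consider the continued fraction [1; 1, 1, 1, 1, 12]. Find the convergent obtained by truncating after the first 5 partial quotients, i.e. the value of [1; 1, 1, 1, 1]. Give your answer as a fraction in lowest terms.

8/5

Collapse the nested fraction from the inside out:
Start with 1.
1 + 1/(1/1) = 1 + 1/1 = 2/1
1 + 1/(2/1) = 1 + 1/2 = 3/2
1 + 1/(3/2) = 1 + 2/3 = 5/3
1 + 1/(5/3) = 1 + 3/5 = 8/5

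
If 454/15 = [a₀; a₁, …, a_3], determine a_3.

Apply division with remainder until the remainder is 0:
⌊454/15⌋ = 30, remainder 4
⌊15/4⌋ = 3, remainder 3
⌊4/3⌋ = 1, remainder 1
⌊3/1⌋ = 3, remainder 0

3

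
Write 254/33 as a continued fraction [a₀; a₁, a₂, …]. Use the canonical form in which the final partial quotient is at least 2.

[7; 1, 2, 3, 3]

254 ÷ 33 → quotient 7, remainder 23
33 ÷ 23 → quotient 1, remainder 10
23 ÷ 10 → quotient 2, remainder 3
10 ÷ 3 → quotient 3, remainder 1
3 ÷ 1 → quotient 3, remainder 0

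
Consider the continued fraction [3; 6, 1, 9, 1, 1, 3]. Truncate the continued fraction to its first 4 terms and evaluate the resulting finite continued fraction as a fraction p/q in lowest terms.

Compute successive convergents:
a_0 = 3: 3/1
a_1 = 6: 19/6
a_2 = 1: 22/7
a_3 = 9: 217/69

217/69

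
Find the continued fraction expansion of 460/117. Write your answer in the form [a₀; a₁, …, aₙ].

[3; 1, 13, 1, 1, 1, 2]

⌊460/117⌋ = 3, remainder 109
⌊117/109⌋ = 1, remainder 8
⌊109/8⌋ = 13, remainder 5
⌊8/5⌋ = 1, remainder 3
⌊5/3⌋ = 1, remainder 2
⌊3/2⌋ = 1, remainder 1
⌊2/1⌋ = 2, remainder 0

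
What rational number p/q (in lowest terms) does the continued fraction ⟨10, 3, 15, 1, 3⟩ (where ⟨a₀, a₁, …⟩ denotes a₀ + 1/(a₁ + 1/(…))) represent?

Starting at the tail and folding back:
Start with 3.
1 + 1/(3/1) = 1 + 1/3 = 4/3
15 + 1/(4/3) = 15 + 3/4 = 63/4
3 + 1/(63/4) = 3 + 4/63 = 193/63
10 + 1/(193/63) = 10 + 63/193 = 1993/193

1993/193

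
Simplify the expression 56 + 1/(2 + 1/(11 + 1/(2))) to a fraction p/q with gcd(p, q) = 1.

a_0 = 56: 56/1
a_1 = 2: 113/2
a_2 = 11: 1299/23
a_3 = 2: 2711/48

2711/48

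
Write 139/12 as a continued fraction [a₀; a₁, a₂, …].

[11; 1, 1, 2, 2]

⌊139/12⌋ = 11, remainder 7
⌊12/7⌋ = 1, remainder 5
⌊7/5⌋ = 1, remainder 2
⌊5/2⌋ = 2, remainder 1
⌊2/1⌋ = 2, remainder 0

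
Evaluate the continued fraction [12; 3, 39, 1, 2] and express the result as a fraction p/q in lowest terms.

4439/360

Start with 2.
1 + 1/(2/1) = 1 + 1/2 = 3/2
39 + 1/(3/2) = 39 + 2/3 = 119/3
3 + 1/(119/3) = 3 + 3/119 = 360/119
12 + 1/(360/119) = 12 + 119/360 = 4439/360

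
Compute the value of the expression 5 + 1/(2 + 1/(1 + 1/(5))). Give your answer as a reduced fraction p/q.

91/17

Start with 5.
1 + 1/(5/1) = 1 + 1/5 = 6/5
2 + 1/(6/5) = 2 + 5/6 = 17/6
5 + 1/(17/6) = 5 + 6/17 = 91/17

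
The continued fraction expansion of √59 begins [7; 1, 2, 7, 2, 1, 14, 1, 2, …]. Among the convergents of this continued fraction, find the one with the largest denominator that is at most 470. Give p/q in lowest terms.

List convergents until the denominator exceeds the bound:
a_0 = 7: 7/1  (≤ bound)
a_1 = 1: 8/1  (≤ bound)
a_2 = 2: 23/3  (≤ bound)
a_3 = 7: 169/22  (≤ bound)
a_4 = 2: 361/47  (≤ bound)
a_5 = 1: 530/69  (≤ bound)
a_6 = 14: 7781/1013  (> 470, stop)

530/69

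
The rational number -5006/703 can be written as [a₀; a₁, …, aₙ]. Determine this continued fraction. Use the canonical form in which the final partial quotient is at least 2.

Repeatedly divide and take the remainder:
-5006 = -8·703 + 618, so a_0 = -8
703 = 1·618 + 85, so a_1 = 1
618 = 7·85 + 23, so a_2 = 7
85 = 3·23 + 16, so a_3 = 3
23 = 1·16 + 7, so a_4 = 1
16 = 2·7 + 2, so a_5 = 2
7 = 3·2 + 1, so a_6 = 3
2 = 2·1 + 0, so a_7 = 2

[-8; 1, 7, 3, 1, 2, 3, 2]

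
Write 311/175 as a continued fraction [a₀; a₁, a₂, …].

Repeatedly divide and take the remainder:
311 = 1·175 + 136, so a_0 = 1
175 = 1·136 + 39, so a_1 = 1
136 = 3·39 + 19, so a_2 = 3
39 = 2·19 + 1, so a_3 = 2
19 = 19·1 + 0, so a_4 = 19

[1; 1, 3, 2, 19]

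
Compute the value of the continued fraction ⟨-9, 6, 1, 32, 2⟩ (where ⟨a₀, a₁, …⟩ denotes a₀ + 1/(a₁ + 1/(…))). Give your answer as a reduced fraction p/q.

-4136/467

Start with 2.
32 + 1/(2/1) = 32 + 1/2 = 65/2
1 + 1/(65/2) = 1 + 2/65 = 67/65
6 + 1/(67/65) = 6 + 65/67 = 467/67
-9 + 1/(467/67) = -9 + 67/467 = -4136/467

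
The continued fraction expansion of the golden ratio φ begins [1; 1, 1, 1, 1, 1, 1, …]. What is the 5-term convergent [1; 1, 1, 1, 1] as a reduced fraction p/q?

a_0 = 1: 1/1
a_1 = 1: 2/1
a_2 = 1: 3/2
a_3 = 1: 5/3
a_4 = 1: 8/5

8/5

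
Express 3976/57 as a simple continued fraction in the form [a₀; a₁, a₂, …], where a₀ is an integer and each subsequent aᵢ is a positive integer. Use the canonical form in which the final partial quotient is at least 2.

[69; 1, 3, 14]

⌊3976/57⌋ = 69, remainder 43
⌊57/43⌋ = 1, remainder 14
⌊43/14⌋ = 3, remainder 1
⌊14/1⌋ = 14, remainder 0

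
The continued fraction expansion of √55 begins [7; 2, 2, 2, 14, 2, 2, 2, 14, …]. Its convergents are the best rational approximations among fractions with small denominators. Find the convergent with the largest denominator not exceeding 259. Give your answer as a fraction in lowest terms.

1283/173

a_0 = 7: 7/1  (≤ bound)
a_1 = 2: 15/2  (≤ bound)
a_2 = 2: 37/5  (≤ bound)
a_3 = 2: 89/12  (≤ bound)
a_4 = 14: 1283/173  (≤ bound)
a_5 = 2: 2655/358  (> 259, stop)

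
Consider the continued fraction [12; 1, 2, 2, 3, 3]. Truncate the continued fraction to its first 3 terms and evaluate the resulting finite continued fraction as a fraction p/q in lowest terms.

Build up convergents one term at a time:
a_0 = 12: 12/1
a_1 = 1: 13/1
a_2 = 2: 38/3

38/3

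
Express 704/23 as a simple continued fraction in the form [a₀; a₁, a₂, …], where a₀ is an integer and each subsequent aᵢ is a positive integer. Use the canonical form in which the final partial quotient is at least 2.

[30; 1, 1, 1, 1, 4]

Apply division with remainder until the remainder is 0:
704 = 30·23 + 14, so a_0 = 30
23 = 1·14 + 9, so a_1 = 1
14 = 1·9 + 5, so a_2 = 1
9 = 1·5 + 4, so a_3 = 1
5 = 1·4 + 1, so a_4 = 1
4 = 4·1 + 0, so a_5 = 4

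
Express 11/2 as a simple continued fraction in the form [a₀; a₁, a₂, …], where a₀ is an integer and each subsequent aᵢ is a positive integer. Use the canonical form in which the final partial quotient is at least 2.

[5; 2]

11 ÷ 2 → quotient 5, remainder 1
2 ÷ 1 → quotient 2, remainder 0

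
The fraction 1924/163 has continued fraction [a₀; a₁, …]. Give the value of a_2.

4

Apply division with remainder until the remainder is 0:
1924 ÷ 163 → quotient 11, remainder 131
163 ÷ 131 → quotient 1, remainder 32
131 ÷ 32 → quotient 4, remainder 3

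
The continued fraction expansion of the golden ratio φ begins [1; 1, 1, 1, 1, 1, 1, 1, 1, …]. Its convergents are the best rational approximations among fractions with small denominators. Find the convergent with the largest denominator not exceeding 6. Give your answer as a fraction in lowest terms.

List convergents until the denominator exceeds the bound:
a_0 = 1: 1/1  (≤ bound)
a_1 = 1: 2/1  (≤ bound)
a_2 = 1: 3/2  (≤ bound)
a_3 = 1: 5/3  (≤ bound)
a_4 = 1: 8/5  (≤ bound)
a_5 = 1: 13/8  (> 6, stop)

8/5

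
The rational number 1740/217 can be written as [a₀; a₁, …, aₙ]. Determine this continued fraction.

1740 = 8·217 + 4, so a_0 = 8
217 = 54·4 + 1, so a_1 = 54
4 = 4·1 + 0, so a_2 = 4

[8; 54, 4]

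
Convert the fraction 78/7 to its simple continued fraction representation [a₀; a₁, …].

Apply division with remainder until the remainder is 0:
⌊78/7⌋ = 11, remainder 1
⌊7/1⌋ = 7, remainder 0

[11; 7]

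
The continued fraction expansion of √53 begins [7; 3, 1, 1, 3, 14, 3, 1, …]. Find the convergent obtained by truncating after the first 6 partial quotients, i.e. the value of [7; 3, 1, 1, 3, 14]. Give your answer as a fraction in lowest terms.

a_0 = 7: 7/1
a_1 = 3: 22/3
a_2 = 1: 29/4
a_3 = 1: 51/7
a_4 = 3: 182/25
a_5 = 14: 2599/357

2599/357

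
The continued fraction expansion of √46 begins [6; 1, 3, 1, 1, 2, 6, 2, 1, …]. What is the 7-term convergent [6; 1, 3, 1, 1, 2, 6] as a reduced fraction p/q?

997/147

a_0 = 6: 6/1
a_1 = 1: 7/1
a_2 = 3: 27/4
a_3 = 1: 34/5
a_4 = 1: 61/9
a_5 = 2: 156/23
a_6 = 6: 997/147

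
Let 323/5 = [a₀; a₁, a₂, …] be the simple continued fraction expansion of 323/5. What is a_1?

⌊323/5⌋ = 64, remainder 3
⌊5/3⌋ = 1, remainder 2

1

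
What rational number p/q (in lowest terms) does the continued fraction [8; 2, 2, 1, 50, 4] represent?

a_0 = 8: 8/1
a_1 = 2: 17/2
a_2 = 2: 42/5
a_3 = 1: 59/7
a_4 = 50: 2992/355
a_5 = 4: 12027/1427

12027/1427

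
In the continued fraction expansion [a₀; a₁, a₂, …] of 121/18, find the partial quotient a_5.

2

121 = 6·18 + 13, so a_0 = 6
18 = 1·13 + 5, so a_1 = 1
13 = 2·5 + 3, so a_2 = 2
5 = 1·3 + 2, so a_3 = 1
3 = 1·2 + 1, so a_4 = 1
2 = 2·1 + 0, so a_5 = 2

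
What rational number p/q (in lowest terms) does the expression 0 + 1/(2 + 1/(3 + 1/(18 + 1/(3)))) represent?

168/391

Work from the innermost term outward:
Start with 3.
18 + 1/(3/1) = 18 + 1/3 = 55/3
3 + 1/(55/3) = 3 + 3/55 = 168/55
2 + 1/(168/55) = 2 + 55/168 = 391/168
0 + 1/(391/168) = 0 + 168/391 = 168/391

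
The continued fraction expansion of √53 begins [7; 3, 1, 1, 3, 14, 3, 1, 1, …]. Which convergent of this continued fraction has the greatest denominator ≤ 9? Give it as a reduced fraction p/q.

a_0 = 7: 7/1  (≤ bound)
a_1 = 3: 22/3  (≤ bound)
a_2 = 1: 29/4  (≤ bound)
a_3 = 1: 51/7  (≤ bound)
a_4 = 3: 182/25  (> 9, stop)

51/7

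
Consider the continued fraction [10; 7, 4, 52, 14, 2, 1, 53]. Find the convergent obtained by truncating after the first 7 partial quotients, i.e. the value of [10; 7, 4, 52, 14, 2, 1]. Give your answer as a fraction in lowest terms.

661319/65232

Start with 1.
2 + 1/(1/1) = 2 + 1/1 = 3/1
14 + 1/(3/1) = 14 + 1/3 = 43/3
52 + 1/(43/3) = 52 + 3/43 = 2239/43
4 + 1/(2239/43) = 4 + 43/2239 = 8999/2239
7 + 1/(8999/2239) = 7 + 2239/8999 = 65232/8999
10 + 1/(65232/8999) = 10 + 8999/65232 = 661319/65232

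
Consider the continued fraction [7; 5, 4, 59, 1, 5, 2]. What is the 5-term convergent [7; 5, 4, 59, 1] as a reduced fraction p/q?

Collapse the nested fraction from the inside out:
Start with 1.
59 + 1/(1/1) = 59 + 1/1 = 60/1
4 + 1/(60/1) = 4 + 1/60 = 241/60
5 + 1/(241/60) = 5 + 60/241 = 1265/241
7 + 1/(1265/241) = 7 + 241/1265 = 9096/1265

9096/1265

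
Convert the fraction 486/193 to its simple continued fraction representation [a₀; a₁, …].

[2; 1, 1, 13, 3, 2]

Apply division with remainder until the remainder is 0:
⌊486/193⌋ = 2, remainder 100
⌊193/100⌋ = 1, remainder 93
⌊100/93⌋ = 1, remainder 7
⌊93/7⌋ = 13, remainder 2
⌊7/2⌋ = 3, remainder 1
⌊2/1⌋ = 2, remainder 0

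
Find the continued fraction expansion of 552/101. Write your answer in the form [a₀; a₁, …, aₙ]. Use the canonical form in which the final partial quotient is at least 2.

552 = 5·101 + 47, so a_0 = 5
101 = 2·47 + 7, so a_1 = 2
47 = 6·7 + 5, so a_2 = 6
7 = 1·5 + 2, so a_3 = 1
5 = 2·2 + 1, so a_4 = 2
2 = 2·1 + 0, so a_5 = 2

[5; 2, 6, 1, 2, 2]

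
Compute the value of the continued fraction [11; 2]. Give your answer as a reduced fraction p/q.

Use the convergent recurrence hₖ = aₖ·hₖ₋₁ + hₖ₋₂ (and likewise for the denominators kₖ):
a_0 = 11: 11/1
a_1 = 2: 23/2

23/2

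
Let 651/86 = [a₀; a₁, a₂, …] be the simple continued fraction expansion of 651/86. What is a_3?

3

⌊651/86⌋ = 7, remainder 49
⌊86/49⌋ = 1, remainder 37
⌊49/37⌋ = 1, remainder 12
⌊37/12⌋ = 3, remainder 1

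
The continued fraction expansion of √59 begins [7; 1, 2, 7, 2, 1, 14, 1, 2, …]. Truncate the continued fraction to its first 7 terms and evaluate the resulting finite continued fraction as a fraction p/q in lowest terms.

7781/1013

Collapse the nested fraction from the inside out:
Start with 14.
1 + 1/(14/1) = 1 + 1/14 = 15/14
2 + 1/(15/14) = 2 + 14/15 = 44/15
7 + 1/(44/15) = 7 + 15/44 = 323/44
2 + 1/(323/44) = 2 + 44/323 = 690/323
1 + 1/(690/323) = 1 + 323/690 = 1013/690
7 + 1/(1013/690) = 7 + 690/1013 = 7781/1013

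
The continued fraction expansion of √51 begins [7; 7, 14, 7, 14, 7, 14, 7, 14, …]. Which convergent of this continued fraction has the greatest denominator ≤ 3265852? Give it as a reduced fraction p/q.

a_0 = 7: 7/1  (≤ bound)
a_1 = 7: 50/7  (≤ bound)
a_2 = 14: 707/99  (≤ bound)
a_3 = 7: 4999/700  (≤ bound)
a_4 = 14: 70693/9899  (≤ bound)
a_5 = 7: 499850/69993  (≤ bound)
a_6 = 14: 7068593/989801  (≤ bound)
a_7 = 7: 49980001/6998600  (> 3265852, stop)

7068593/989801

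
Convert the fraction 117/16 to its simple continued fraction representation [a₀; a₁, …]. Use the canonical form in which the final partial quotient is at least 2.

⌊117/16⌋ = 7, remainder 5
⌊16/5⌋ = 3, remainder 1
⌊5/1⌋ = 5, remainder 0

[7; 3, 5]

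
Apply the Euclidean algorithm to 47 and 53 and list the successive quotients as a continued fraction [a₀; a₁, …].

[0; 1, 7, 1, 5]

47 = 0·53 + 47, so a_0 = 0
53 = 1·47 + 6, so a_1 = 1
47 = 7·6 + 5, so a_2 = 7
6 = 1·5 + 1, so a_3 = 1
5 = 5·1 + 0, so a_4 = 5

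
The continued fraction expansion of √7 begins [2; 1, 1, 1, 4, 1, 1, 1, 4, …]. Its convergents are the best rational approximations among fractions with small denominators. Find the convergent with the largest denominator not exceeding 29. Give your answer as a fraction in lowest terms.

45/17

List convergents until the denominator exceeds the bound:
a_0 = 2: 2/1  (≤ bound)
a_1 = 1: 3/1  (≤ bound)
a_2 = 1: 5/2  (≤ bound)
a_3 = 1: 8/3  (≤ bound)
a_4 = 4: 37/14  (≤ bound)
a_5 = 1: 45/17  (≤ bound)
a_6 = 1: 82/31  (> 29, stop)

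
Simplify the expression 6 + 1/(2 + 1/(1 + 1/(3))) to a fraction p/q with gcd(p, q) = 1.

Starting at the tail and folding back:
Start with 3.
1 + 1/(3/1) = 1 + 1/3 = 4/3
2 + 1/(4/3) = 2 + 3/4 = 11/4
6 + 1/(11/4) = 6 + 4/11 = 70/11

70/11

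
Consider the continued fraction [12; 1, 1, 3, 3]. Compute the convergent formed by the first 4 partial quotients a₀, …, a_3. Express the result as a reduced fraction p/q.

88/7

Collapse the nested fraction from the inside out:
Start with 3.
1 + 1/(3/1) = 1 + 1/3 = 4/3
1 + 1/(4/3) = 1 + 3/4 = 7/4
12 + 1/(7/4) = 12 + 4/7 = 88/7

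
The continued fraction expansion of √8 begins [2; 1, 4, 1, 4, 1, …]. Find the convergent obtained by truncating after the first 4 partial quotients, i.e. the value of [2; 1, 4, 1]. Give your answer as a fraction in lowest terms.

17/6

Build up convergents one term at a time:
a_0 = 2: 2/1
a_1 = 1: 3/1
a_2 = 4: 14/5
a_3 = 1: 17/6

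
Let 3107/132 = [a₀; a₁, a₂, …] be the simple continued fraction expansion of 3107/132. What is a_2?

Run the Euclidean algorithm, recording each quotient:
3107 = 23·132 + 71, so a_0 = 23
132 = 1·71 + 61, so a_1 = 1
71 = 1·61 + 10, so a_2 = 1

1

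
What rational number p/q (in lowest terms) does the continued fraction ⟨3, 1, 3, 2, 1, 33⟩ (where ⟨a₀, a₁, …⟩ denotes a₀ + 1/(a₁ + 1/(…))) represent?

1651/438

Start with 33.
1 + 1/(33/1) = 1 + 1/33 = 34/33
2 + 1/(34/33) = 2 + 33/34 = 101/34
3 + 1/(101/34) = 3 + 34/101 = 337/101
1 + 1/(337/101) = 1 + 101/337 = 438/337
3 + 1/(438/337) = 3 + 337/438 = 1651/438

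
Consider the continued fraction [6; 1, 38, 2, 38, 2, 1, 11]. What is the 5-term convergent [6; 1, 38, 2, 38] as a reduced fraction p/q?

a_0 = 6: 6/1
a_1 = 1: 7/1
a_2 = 38: 272/39
a_3 = 2: 551/79
a_4 = 38: 21210/3041

21210/3041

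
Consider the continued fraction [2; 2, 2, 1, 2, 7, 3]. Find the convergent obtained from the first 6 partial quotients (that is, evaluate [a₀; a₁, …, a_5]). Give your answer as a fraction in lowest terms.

339/140

Start with 7.
2 + 1/(7/1) = 2 + 1/7 = 15/7
1 + 1/(15/7) = 1 + 7/15 = 22/15
2 + 1/(22/15) = 2 + 15/22 = 59/22
2 + 1/(59/22) = 2 + 22/59 = 140/59
2 + 1/(140/59) = 2 + 59/140 = 339/140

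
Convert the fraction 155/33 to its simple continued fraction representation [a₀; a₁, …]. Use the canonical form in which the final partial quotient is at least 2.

[4; 1, 2, 3, 3]

Repeatedly divide and take the remainder:
155 = 4·33 + 23, so a_0 = 4
33 = 1·23 + 10, so a_1 = 1
23 = 2·10 + 3, so a_2 = 2
10 = 3·3 + 1, so a_3 = 3
3 = 3·1 + 0, so a_4 = 3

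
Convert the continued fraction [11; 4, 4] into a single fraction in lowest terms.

Compute successive convergents:
a_0 = 11: 11/1
a_1 = 4: 45/4
a_2 = 4: 191/17

191/17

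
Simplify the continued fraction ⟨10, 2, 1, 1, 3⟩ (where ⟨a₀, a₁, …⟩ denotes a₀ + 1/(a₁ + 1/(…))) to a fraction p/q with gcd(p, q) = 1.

Starting at the tail and folding back:
Start with 3.
1 + 1/(3/1) = 1 + 1/3 = 4/3
1 + 1/(4/3) = 1 + 3/4 = 7/4
2 + 1/(7/4) = 2 + 4/7 = 18/7
10 + 1/(18/7) = 10 + 7/18 = 187/18

187/18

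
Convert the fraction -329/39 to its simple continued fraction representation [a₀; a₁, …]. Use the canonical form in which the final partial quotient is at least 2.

-329 = -9·39 + 22, so a_0 = -9
39 = 1·22 + 17, so a_1 = 1
22 = 1·17 + 5, so a_2 = 1
17 = 3·5 + 2, so a_3 = 3
5 = 2·2 + 1, so a_4 = 2
2 = 2·1 + 0, so a_5 = 2

[-9; 1, 1, 3, 2, 2]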